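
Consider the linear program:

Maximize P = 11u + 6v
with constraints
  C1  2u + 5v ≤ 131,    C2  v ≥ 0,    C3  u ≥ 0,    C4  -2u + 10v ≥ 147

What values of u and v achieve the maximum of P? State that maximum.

Extreme points and P = 11u + 6v:
  (0, 131/5) → P = 786/5
  (115/6, 278/15) → P = 9661/30
  (0, 147/10) → P = 441/5

The optimum lies where 2u + 5v = 131 and -2u + 10v = 147.
Solving simultaneously gives u = 115/6, v = 278/15.

u = 115/6, v = 278/15, maximum P = 9661/30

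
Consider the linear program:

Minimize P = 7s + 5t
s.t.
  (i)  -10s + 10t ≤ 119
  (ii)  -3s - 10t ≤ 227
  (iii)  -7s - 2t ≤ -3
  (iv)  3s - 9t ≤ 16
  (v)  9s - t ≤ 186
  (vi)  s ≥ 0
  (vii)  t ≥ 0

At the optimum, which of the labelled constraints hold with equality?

(iii) and (vii)

Feasible corners and P = 7s + 5t:
  (1979/80, 2931/80) → P = 7127/20
  (0, 119/10) → P = 119/2
  (0, 3/2) → P = 15/2
  (3/7, 0) → P = 3
  (829/39, 69/13) → P = 526/3
  (16/3, 0) → P = 112/3

The minimum is at (3/7, 0). Substituting into each constraint, equality holds for (iii) and (vii); the remaining constraints have slack.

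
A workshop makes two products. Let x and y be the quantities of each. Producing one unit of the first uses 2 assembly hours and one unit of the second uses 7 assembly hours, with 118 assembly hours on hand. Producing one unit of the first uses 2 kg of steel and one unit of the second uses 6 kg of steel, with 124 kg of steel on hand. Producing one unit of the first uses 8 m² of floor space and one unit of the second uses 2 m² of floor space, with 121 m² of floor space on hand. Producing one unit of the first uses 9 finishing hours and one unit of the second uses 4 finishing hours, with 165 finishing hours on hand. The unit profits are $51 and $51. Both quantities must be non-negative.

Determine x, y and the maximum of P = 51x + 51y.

x = 47/4, y = 27/2, maximum P = 5151/4

Feasible corners and P = 51x + 51y:
  (0, 0) → P = 0
  (0, 118/7) → P = 6018/7
  (121/8, 0) → P = 6171/8
  (47/4, 27/2) → P = 5151/4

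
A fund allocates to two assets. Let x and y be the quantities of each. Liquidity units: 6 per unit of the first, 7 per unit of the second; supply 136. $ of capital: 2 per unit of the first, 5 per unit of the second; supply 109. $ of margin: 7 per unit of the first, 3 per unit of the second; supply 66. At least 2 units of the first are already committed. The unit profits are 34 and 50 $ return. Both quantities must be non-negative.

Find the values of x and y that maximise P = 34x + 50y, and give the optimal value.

Feasible corners and P = 34x + 50y:
  (66/7, 0) → P = 2244/7
  (2, 0) → P = 68
  (2, 52/3) → P = 2804/3

The binding constraints are 7x + 3y = 66 and x = 2.
Solving simultaneously gives x = 2, y = 52/3.

x = 2, y = 52/3, maximum P = 2804/3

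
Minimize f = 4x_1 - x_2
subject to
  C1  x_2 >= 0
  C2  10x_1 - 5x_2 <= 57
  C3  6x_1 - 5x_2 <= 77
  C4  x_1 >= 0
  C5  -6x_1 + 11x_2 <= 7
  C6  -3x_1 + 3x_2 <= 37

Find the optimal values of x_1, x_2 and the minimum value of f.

Vertices and f = 4x_1 - x_2:
  (57/10, 0) → f = 114/5
  (0, 0) → f = 0
  (331/40, 103/20) → f = 559/20
  (0, 7/11) → f = -7/11

x_1 = 0, x_2 = 7/11, minimum f = -7/11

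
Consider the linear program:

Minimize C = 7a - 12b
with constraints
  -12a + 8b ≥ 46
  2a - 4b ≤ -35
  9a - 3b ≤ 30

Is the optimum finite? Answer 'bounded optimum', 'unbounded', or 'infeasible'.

From the feasible point (3, 41/4), moving in the direction (-4, -2) keeps every constraint satisfied while C decreases without bound.

unbounded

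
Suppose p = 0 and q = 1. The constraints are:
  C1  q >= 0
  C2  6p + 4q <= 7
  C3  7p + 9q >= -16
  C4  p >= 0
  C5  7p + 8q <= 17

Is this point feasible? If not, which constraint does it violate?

C1: 1 ≥ 0 ✓
C2: 4 ≤ 7 ✓
C3: 9 ≥ -16 ✓
C4: 0 ≥ 0 ✓
C5: 8 ≤ 17 ✓

feasible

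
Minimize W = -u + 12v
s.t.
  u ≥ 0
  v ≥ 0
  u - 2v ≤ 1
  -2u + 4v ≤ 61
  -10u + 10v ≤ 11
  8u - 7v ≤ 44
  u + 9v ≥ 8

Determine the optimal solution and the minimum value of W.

Vertices and W = -u + 12v:
  (0, 11/10) → W = 66/5
  (0, 8/9) → W = 32/3
  (9, 4) → W = 39
  (25/11, 7/11) → W = 59/11
  (283/10, 147/5) → W = 649/2
  (67/2, 32) → W = 701/2

At the optimal vertex, u - 2v = 1 and u + 9v = 8.
Solving simultaneously gives u = 25/11, v = 7/11.

u = 25/11, v = 7/11, minimum W = 59/11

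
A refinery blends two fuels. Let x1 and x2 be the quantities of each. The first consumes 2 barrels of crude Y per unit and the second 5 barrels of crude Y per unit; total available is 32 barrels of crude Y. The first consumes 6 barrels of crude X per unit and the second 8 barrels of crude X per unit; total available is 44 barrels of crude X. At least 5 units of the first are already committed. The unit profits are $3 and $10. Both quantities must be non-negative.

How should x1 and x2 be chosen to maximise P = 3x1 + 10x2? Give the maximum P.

Feasible corners and P = 3x1 + 10x2:
  (22/3, 0) → P = 22
  (5, 0) → P = 15
  (5, 7/4) → P = 65/2

The binding constraints are 6x1 + 8x2 = 44 and x1 = 5.
Solving simultaneously gives x1 = 5, x2 = 7/4.

x1 = 5, x2 = 7/4, maximum P = 65/2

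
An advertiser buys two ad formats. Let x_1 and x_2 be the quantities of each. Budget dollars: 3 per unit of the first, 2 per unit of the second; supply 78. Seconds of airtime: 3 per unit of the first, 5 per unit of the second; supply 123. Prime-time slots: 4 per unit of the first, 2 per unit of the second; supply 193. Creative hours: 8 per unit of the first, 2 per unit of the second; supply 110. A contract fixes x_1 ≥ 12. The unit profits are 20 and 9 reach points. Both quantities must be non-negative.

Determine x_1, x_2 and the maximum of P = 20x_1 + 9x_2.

x_1 = 12, x_2 = 7, maximum P = 303

Feasible corners and P = 20x_1 + 9x_2:
  (55/4, 0) → P = 275
  (12, 0) → P = 240
  (12, 7) → P = 303

The optimum lies where 8x_1 + 2x_2 = 110 and x_1 = 12.
Solving simultaneously gives x_1 = 12, x_2 = 7.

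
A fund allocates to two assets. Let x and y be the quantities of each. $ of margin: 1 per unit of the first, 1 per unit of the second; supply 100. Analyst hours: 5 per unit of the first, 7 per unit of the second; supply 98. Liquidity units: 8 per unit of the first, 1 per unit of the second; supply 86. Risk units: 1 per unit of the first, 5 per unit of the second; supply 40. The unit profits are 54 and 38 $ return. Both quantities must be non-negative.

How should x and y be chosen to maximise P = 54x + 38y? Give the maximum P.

Vertices and P = 54x + 38y:
  (0, 0) → P = 0
  (0, 8) → P = 304
  (43/4, 0) → P = 1161/2
  (10, 6) → P = 768

The optimum lies where 8x + y = 86 and x + 5y = 40.
Solving simultaneously gives x = 10, y = 6.

x = 10, y = 6, maximum P = 768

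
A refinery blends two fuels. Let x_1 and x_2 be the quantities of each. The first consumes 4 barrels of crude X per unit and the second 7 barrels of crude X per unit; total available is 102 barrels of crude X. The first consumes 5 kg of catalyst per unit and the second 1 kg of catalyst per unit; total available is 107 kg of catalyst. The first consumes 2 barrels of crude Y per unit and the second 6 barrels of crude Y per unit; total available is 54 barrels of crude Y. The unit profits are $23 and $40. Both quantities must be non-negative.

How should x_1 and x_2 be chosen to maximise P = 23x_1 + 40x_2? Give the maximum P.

x_1 = 21, x_2 = 2, maximum P = 563

Vertices and P = 23x_1 + 40x_2:
  (0, 0) → P = 0
  (0, 9) → P = 360
  (107/5, 0) → P = 2461/5
  (21, 2) → P = 563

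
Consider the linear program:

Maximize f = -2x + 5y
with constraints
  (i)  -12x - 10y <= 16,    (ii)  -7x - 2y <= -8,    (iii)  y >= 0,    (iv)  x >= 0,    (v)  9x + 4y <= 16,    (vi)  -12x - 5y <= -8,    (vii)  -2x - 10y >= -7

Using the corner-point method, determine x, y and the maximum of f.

Corner points and f = -2x + 5y:
  (8/7, 0) → f = -16/7
  (1, 1/2) → f = 1/2
  (16/9, 0) → f = -32/9
  (66/41, 31/82) → f = -109/82

The binding constraints are -7x - 2y = -8 and -2x - 10y = -7.
Solving simultaneously gives x = 1, y = 1/2.

x = 1, y = 1/2, maximum f = 1/2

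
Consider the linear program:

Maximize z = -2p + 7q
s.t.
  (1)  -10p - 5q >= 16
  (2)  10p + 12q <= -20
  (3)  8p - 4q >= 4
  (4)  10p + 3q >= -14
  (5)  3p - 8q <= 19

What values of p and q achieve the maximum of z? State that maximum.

Feasible corners and z = -2p + 7q:
  (-11/20, -21/10) → z = -68/5
  (-33/95, -238/95) → z = -320/19
  (-11/16, -19/8) → z = -61/4
  (-55/89, -232/89) → z = -1514/89

The binding constraints are -10p - 5q = 16 and 8p - 4q = 4.
Solving simultaneously gives p = -11/20, q = -21/10.

p = -11/20, q = -21/10, maximum z = -68/5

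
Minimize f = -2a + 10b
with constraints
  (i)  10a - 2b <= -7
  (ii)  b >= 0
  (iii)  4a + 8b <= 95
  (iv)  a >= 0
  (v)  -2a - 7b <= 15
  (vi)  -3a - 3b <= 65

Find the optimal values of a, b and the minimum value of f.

a = 0, b = 7/2, minimum f = 35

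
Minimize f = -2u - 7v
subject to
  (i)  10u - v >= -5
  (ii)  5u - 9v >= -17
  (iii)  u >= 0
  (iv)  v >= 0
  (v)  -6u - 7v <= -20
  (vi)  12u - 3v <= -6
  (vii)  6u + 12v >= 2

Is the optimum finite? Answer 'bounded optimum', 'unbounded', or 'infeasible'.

infeasible

The boundaries 10u - v = -5 and u = 0 meet at (0, 5), but that point violates 5u - 9v ≥ -17. Every candidate vertex is excluded by some other constraint, so the feasible region is empty.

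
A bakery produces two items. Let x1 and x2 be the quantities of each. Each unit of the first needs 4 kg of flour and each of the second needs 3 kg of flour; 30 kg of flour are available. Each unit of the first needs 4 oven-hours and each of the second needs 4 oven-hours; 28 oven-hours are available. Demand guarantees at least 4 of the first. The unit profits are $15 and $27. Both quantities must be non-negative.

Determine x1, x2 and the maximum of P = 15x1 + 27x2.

x1 = 4, x2 = 3, maximum P = 141

Extreme points and P = 15x1 + 27x2:
  (7, 0) → P = 105
  (4, 0) → P = 60
  (4, 3) → P = 141

The optimum lies where 4x1 + 4x2 = 28 and x1 = 4.
Solving simultaneously gives x1 = 4, x2 = 3.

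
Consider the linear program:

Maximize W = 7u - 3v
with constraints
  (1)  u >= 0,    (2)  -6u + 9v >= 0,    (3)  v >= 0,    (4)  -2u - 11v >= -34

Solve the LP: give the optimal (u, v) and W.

Extreme points and W = 7u - 3v:
  (0, 0) → W = 0
  (0, 34/11) → W = -102/11
  (51/14, 17/7) → W = 255/14

u = 51/14, v = 17/7, maximum W = 255/14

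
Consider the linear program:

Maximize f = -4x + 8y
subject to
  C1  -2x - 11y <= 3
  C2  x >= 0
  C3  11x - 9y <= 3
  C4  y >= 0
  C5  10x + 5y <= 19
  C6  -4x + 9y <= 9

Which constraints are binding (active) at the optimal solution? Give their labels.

C2 and C6

Vertices and f = -4x + 8y:
  (0, 0) → f = 0
  (0, 1) → f = 8
  (3/11, 0) → f = -12/11
  (186/145, 179/145) → f = 688/145
  (63/55, 83/55) → f = 412/55

The maximum is at (0, 1). Substituting into each constraint, equality holds for C2 and C6; the remaining constraints have slack.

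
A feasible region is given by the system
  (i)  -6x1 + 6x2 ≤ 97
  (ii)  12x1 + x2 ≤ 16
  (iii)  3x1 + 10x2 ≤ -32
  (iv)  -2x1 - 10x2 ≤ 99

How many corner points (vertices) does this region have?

Intersecting each pair of boundary lines and keeping only the points that satisfy every inequality leaves:
  (-581/39, 33/26)
  (-391/18, -50/9)
  (64/39, -48/13)
  (259/118, -610/59)

4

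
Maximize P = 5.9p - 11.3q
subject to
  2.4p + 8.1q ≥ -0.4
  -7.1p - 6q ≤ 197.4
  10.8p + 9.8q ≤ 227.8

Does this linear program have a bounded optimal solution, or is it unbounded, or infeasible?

bounded optimum

Vertices and P = 5.9p - 11.3q:
  (-53218/1437, 47092/4311) → P = -7370491/21555
  (2255/78, -112/13) → P = 208981/780
  (-165066/239, 187465/239) → P = -30922439/2390
The feasible region has finitely many vertices and no improving ray; the maximum is 208981/780 at (2255/78, -112/13).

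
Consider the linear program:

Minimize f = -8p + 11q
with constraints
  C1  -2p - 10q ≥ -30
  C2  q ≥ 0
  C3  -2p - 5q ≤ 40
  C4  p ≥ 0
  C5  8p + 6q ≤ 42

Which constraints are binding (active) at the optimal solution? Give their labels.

C2 and C5

Feasible corners and f = -8p + 11q:
  (0, 3) → f = 33
  (60/17, 39/17) → f = -3
  (0, 0) → f = 0
  (21/4, 0) → f = -42

The minimum is at (21/4, 0). Substituting into each constraint, equality holds for C2 and C5; the remaining constraints have slack.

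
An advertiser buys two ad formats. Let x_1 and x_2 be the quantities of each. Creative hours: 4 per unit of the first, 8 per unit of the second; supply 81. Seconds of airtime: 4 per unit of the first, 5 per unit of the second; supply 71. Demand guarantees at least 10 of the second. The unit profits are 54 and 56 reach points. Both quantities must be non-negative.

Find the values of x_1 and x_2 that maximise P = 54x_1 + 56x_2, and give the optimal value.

Vertices and P = 54x_1 + 56x_2:
  (0, 81/8) → P = 567
  (0, 10) → P = 560
  (1/4, 10) → P = 1147/2

x_1 = 1/4, x_2 = 10, maximum P = 1147/2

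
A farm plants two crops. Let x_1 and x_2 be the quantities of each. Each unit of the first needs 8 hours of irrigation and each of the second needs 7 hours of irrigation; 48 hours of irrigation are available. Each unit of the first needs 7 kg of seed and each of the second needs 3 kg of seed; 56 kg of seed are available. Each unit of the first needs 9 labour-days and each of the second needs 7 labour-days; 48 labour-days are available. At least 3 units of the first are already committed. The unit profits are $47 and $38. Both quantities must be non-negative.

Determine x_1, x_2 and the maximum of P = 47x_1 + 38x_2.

x_1 = 3, x_2 = 3, maximum P = 255

Feasible corners and P = 47x_1 + 38x_2:
  (16/3, 0) → P = 752/3
  (3, 0) → P = 141
  (3, 3) → P = 255

The optimum lies where 9x_1 + 7x_2 = 48 and x_1 = 3.
Solving simultaneously gives x_1 = 3, x_2 = 3.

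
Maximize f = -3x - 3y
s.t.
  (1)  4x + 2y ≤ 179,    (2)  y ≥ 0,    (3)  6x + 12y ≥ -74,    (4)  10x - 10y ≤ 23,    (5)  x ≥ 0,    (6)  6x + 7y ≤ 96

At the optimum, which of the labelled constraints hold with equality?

(2) and (5)

Corner points and f = -3x - 3y:
  (23/10, 0) → f = -69/10
  (0, 0) → f = 0
  (1121/130, 411/65) → f = -5829/130
  (0, 96/7) → f = -288/7

The maximum is at (0, 0). Substituting into each constraint, equality holds for (2) and (5); the remaining constraints have slack.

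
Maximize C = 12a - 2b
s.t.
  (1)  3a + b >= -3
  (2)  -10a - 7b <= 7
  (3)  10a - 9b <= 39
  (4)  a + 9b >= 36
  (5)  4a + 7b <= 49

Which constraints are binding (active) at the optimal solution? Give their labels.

(4) and (5)

Vertices and C = 12a - 2b:
  (-63/26, 111/26) → C = -489/13
  (-70/17, 159/17) → C = -1158/17
  (189/29, 95/29) → C = 2078/29

The maximum is at (189/29, 95/29). Substituting into each constraint, equality holds for (4) and (5); the remaining constraints have slack.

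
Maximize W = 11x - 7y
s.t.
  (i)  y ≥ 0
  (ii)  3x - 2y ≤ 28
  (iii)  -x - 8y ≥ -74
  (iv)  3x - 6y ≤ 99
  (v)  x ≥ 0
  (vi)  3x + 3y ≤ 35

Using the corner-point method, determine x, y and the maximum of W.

x = 154/15, y = 7/5, maximum W = 1547/15

Extreme points and W = 11x - 7y:
  (28/3, 0) → W = 308/3
  (0, 0) → W = 0
  (154/15, 7/5) → W = 1547/15
  (0, 37/4) → W = -259/4
  (58/21, 187/21) → W = -671/21

The binding constraints are 3x - 2y = 28 and 3x + 3y = 35.
Solving simultaneously gives x = 154/15, y = 7/5.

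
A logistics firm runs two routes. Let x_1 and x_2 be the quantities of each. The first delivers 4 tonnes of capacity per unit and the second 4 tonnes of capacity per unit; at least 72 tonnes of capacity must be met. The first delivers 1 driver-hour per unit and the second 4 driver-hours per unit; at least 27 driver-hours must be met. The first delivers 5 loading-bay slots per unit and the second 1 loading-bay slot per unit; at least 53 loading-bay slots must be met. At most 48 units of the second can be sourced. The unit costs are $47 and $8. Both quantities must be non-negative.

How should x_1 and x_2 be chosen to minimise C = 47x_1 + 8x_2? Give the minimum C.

x_1 = 1, x_2 = 48, minimum C = 431

Vertices and C = 47x_1 + 8x_2:
  (27, 0) → C = 1269
  (15, 3) → C = 729
  (35/4, 37/4) → C = 1941/4
  (1, 48) → C = 431
The feasible region is unbounded (it extends along (1, 0)), but C strictly increases along every unbounded feasible direction, so there is no improving ray and the minimum is attained at a vertex.

At the optimal vertex, 5x_1 + x_2 = 53 and x_2 = 48.
Solving simultaneously gives x_1 = 1, x_2 = 48.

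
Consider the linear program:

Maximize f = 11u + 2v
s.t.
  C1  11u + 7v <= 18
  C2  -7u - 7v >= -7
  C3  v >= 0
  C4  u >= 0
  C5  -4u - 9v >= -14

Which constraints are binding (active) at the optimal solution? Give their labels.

Extreme points and f = 11u + 2v:
  (1, 0) → f = 11
  (0, 1) → f = 2
  (0, 0) → f = 0

The maximum is at (1, 0). Substituting into each constraint, equality holds for C2 and C3; the remaining constraints have slack.

C2 and C3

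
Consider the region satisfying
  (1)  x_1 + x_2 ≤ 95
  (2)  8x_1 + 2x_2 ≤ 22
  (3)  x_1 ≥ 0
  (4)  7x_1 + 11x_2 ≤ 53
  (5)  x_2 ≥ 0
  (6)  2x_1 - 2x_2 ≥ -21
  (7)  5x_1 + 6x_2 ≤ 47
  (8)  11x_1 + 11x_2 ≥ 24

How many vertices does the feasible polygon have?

5

Pairwise boundary intersections that survive every other constraint:
  (68/37, 135/37)
  (11/4, 0)
  (0, 53/11)
  (0, 24/11)
  (24/11, 0)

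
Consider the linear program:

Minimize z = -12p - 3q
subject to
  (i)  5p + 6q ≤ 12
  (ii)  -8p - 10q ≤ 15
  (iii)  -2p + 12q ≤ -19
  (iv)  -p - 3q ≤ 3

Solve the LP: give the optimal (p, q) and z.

p = 6, q = -3, minimum z = -63

Feasible corners and z = -12p - 3q:
  (43/12, -71/72) → z = -961/24
  (6, -3) → z = -63
  (7/6, -25/18) → z = -59/6

At the optimal vertex, 5p + 6q = 12 and -p - 3q = 3.
Solving simultaneously gives p = 6, q = -3.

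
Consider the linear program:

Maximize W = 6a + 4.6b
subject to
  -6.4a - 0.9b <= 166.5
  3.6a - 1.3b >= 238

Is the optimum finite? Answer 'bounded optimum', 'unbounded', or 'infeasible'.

unbounded

From the feasible point (-225/1156, -53065/289), moving in the direction (1.3, 3.6) keeps every constraint satisfied while W increases without bound.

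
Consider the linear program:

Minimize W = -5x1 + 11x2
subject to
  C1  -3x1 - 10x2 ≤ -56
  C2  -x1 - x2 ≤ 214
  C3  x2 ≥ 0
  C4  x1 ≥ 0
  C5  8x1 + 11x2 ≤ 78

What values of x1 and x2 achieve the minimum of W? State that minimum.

Extreme points and W = -5x1 + 11x2:
  (0, 28/5) → W = 308/5
  (164/47, 214/47) → W = 1534/47
  (0, 78/11) → W = 78

The optimum lies where -3x1 - 10x2 = -56 and 8x1 + 11x2 = 78.
Solving simultaneously gives x1 = 164/47, x2 = 214/47.

x1 = 164/47, x2 = 214/47, minimum W = 1534/47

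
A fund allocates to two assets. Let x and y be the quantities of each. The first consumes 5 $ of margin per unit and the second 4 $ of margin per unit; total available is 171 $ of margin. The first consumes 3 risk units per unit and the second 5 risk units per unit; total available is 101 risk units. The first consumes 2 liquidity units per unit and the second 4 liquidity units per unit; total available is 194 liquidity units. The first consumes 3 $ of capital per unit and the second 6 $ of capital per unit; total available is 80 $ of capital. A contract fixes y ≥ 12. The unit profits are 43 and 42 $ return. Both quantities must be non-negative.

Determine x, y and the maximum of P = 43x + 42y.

Vertices and P = 43x + 42y:
  (0, 40/3) → P = 560
  (0, 12) → P = 504
  (8/3, 12) → P = 1856/3

The optimum lies where 3x + 6y = 80 and y = 12.
Solving simultaneously gives x = 8/3, y = 12.

x = 8/3, y = 12, maximum P = 1856/3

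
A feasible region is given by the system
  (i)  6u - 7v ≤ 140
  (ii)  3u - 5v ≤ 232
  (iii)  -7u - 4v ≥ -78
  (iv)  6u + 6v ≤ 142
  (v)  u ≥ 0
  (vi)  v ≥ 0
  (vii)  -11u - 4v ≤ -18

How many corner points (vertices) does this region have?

Of the 21 pairwise boundary intersections, those satisfying every inequality are:
  (0, 39/2)
  (78/7, 0)
  (0, 9/2)
  (18/11, 0)

4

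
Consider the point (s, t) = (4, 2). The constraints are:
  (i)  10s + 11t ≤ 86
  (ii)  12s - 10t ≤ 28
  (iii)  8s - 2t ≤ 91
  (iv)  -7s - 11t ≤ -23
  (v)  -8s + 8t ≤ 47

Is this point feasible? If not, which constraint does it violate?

feasible

(i): 62 ≤ 86 ✓
(ii): 28 ≤ 28 ✓
(iii): 28 ≤ 91 ✓
(iv): -50 ≤ -23 ✓
(v): -16 ≤ 47 ✓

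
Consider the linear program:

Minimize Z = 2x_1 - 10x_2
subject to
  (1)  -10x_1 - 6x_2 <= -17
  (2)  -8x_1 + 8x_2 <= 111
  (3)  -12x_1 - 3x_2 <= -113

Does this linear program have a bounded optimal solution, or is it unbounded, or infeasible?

unbounded

From the feasible point (209/14, -463/21), moving in the direction (8, 8) keeps every constraint satisfied while Z decreases without bound.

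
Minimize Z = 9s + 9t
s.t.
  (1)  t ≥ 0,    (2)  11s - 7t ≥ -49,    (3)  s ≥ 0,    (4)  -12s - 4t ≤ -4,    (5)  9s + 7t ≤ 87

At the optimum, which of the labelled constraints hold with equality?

Corner points and Z = 9s + 9t:
  (1/3, 0) → Z = 3
  (29/3, 0) → Z = 87
  (0, 7) → Z = 63
  (19/10, 699/70) → Z = 3744/35
  (0, 1) → Z = 9

The minimum is at (1/3, 0). Substituting into each constraint, equality holds for (1) and (4); the remaining constraints have slack.

(1) and (4)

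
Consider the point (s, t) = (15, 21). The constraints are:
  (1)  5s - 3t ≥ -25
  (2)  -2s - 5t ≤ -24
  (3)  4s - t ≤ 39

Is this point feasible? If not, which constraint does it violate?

feasible

(1): 12 ≥ -25 ✓
(2): -135 ≤ -24 ✓
(3): 39 ≤ 39 ✓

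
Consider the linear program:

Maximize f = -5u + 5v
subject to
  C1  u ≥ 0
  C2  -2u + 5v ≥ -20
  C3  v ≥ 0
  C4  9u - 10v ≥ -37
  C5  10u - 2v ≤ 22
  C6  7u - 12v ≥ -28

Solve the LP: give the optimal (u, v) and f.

Vertices and f = -5u + 5v:
  (0, 0) → f = 0
  (0, 7/3) → f = 35/3
  (11/5, 0) → f = -11
  (160/53, 217/53) → f = 285/53

At the optimal vertex, u = 0 and 7u - 12v = -28.
Solving simultaneously gives u = 0, v = 7/3.

u = 0, v = 7/3, maximum f = 35/3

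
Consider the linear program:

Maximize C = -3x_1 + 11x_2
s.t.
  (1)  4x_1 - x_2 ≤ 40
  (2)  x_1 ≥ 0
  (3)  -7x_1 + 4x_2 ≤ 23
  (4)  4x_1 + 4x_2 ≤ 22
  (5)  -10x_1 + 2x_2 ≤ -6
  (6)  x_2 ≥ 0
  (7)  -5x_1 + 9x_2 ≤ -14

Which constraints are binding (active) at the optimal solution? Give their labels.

(4) and (7)

Extreme points and C = -3x_1 + 11x_2:
  (11/2, 0) → C = -33/2
  (127/28, 27/28) → C = -3
  (14/5, 0) → C = -42/5

The maximum is at (127/28, 27/28). Substituting into each constraint, equality holds for (4) and (7); the remaining constraints have slack.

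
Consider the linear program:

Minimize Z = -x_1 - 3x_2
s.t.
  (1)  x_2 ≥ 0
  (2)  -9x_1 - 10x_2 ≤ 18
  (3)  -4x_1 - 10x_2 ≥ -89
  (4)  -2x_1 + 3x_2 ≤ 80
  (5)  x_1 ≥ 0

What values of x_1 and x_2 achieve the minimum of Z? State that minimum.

x_1 = 0, x_2 = 89/10, minimum Z = -267/10

The optimum lies where -4x_1 - 10x_2 = -89 and x_1 = 0.
Solving simultaneously gives x_1 = 0, x_2 = 89/10.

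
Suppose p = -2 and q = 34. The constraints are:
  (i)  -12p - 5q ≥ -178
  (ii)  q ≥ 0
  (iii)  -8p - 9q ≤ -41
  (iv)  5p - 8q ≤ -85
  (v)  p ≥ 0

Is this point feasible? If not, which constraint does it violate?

not feasible — violates (v)

Constraint (v): p = -2, which is not ≥ 0. All other constraints are satisfied.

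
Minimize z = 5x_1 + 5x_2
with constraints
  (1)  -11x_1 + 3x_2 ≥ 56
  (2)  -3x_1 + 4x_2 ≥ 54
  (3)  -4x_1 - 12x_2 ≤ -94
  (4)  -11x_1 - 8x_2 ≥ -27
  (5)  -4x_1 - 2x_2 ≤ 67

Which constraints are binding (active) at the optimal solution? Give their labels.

Extreme points and z = 5x_1 + 5x_2:
  (-68/13, 249/26) → z = 565/26
  (-81/17, 675/68) → z = 1755/68
  (-124/5, 161/10) → z = -87/2
  (-59, 169/2) → z = 255/2

The minimum is at (-124/5, 161/10). Substituting into each constraint, equality holds for (3) and (5); the remaining constraints have slack.

(3) and (5)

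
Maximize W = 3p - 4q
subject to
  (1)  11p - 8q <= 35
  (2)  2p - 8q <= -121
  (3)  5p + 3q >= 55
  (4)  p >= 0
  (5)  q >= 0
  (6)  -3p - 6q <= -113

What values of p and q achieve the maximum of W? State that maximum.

Corner points and W = 3p - 4q:
  (52/3, 467/24) → W = -155/6
  (89/18, 589/36) → W = -911/18
  (0, 113/6) → W = -226/3
The feasible region is unbounded (it extends along (0, 1), (8, 11)), but W strictly decreases along every unbounded feasible direction, so there is no improving ray and the maximum is attained at a vertex.

p = 52/3, q = 467/24, maximum W = -155/6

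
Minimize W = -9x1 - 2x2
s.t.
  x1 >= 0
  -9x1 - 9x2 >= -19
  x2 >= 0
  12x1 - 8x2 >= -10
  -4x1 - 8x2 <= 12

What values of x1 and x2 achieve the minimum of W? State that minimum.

Vertices and W = -9x1 - 2x2:
  (0, 0) → W = 0
  (0, 5/4) → W = -5/2
  (19/9, 0) → W = -19
  (31/90, 53/30) → W = -199/30

At the optimal vertex, -9x1 - 9x2 = -19 and x2 = 0.
Solving simultaneously gives x1 = 19/9, x2 = 0.

x1 = 19/9, x2 = 0, minimum W = -19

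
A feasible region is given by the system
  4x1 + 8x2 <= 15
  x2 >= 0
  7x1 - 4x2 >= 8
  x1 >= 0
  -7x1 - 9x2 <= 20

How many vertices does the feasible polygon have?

Intersecting each pair of boundary lines and keeping only the points that satisfy every inequality leaves:
  (15/4, 0)
  (31/18, 73/72)
  (8/7, 0)

3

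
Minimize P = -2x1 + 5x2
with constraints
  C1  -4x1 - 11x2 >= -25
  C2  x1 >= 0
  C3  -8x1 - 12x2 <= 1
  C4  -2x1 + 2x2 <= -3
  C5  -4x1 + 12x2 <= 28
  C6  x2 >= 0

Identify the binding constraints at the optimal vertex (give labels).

Extreme points and P = -2x1 + 5x2:
  (83/30, 19/15) → P = 4/5
  (25/4, 0) → P = -25/2
  (3/2, 0) → P = -3

The minimum is at (25/4, 0). Substituting into each constraint, equality holds for C1 and C6; the remaining constraints have slack.

C1 and C6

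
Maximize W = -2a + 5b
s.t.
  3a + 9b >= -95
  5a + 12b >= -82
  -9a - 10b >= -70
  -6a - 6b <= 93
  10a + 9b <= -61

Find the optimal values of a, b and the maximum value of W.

At the optimal vertex, -9a - 10b = -70 and -6a - 6b = 93.
Solving simultaneously gives a = -225, b = 419/2.

a = -225, b = 419/2, maximum W = 2995/2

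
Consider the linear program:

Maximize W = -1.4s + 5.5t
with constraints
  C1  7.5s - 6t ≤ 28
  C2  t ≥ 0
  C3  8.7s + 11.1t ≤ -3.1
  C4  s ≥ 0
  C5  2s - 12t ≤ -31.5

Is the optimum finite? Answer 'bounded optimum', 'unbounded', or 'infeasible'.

The boundaries 7.5s - 6t = 28 and 2s - 12t = -31.5 meet at (175/26, 1169/312), but that point violates 8.7s + 11.1t ≤ -3.1. Every candidate vertex is excluded by some other constraint, so the feasible region is empty.

infeasible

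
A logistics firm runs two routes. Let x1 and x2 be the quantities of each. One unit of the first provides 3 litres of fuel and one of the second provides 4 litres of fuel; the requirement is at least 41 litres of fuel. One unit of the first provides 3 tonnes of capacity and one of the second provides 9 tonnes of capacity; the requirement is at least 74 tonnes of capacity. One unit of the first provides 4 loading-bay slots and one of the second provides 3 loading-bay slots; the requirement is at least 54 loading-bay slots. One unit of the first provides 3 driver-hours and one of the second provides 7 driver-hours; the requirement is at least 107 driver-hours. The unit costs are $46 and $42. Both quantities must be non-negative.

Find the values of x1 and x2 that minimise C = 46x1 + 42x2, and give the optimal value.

x1 = 3, x2 = 14, minimum C = 726

Extreme points and C = 46x1 + 42x2:
  (0, 18) → C = 756
  (107/3, 0) → C = 4922/3
  (3, 14) → C = 726
The feasible region is unbounded (it extends along (0, 1), (1, 0)), but C strictly increases along every unbounded feasible direction, so there is no improving ray and the minimum is attained at a vertex.

The binding constraints are 4x1 + 3x2 = 54 and 3x1 + 7x2 = 107.
Solving simultaneously gives x1 = 3, x2 = 14.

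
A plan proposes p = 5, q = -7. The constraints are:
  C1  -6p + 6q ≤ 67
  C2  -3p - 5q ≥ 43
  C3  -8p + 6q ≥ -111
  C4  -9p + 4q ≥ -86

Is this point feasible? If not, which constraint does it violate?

not feasible — violates C2

Constraint C2: -3p - 5q = 20, which is not ≥ 43. All other constraints are satisfied.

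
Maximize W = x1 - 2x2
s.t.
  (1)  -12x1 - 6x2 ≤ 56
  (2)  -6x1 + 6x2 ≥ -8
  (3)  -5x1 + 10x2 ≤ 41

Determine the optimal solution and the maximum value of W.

Feasible corners and W = x1 - 2x2:
  (-8/3, -4) → W = 16/3
  (-403/75, 106/75) → W = -41/5
  (163/15, 143/15) → W = -41/5

The optimum lies where -12x1 - 6x2 = 56 and -6x1 + 6x2 = -8.
Solving simultaneously gives x1 = -8/3, x2 = -4.

x1 = -8/3, x2 = -4, maximum W = 16/3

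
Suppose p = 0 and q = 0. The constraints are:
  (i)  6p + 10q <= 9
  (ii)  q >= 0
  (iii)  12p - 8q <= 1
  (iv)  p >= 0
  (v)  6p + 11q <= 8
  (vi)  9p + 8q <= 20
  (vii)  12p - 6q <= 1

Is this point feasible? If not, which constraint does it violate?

(i): 0 ≤ 9 ✓
(ii): 0 ≥ 0 ✓
(iii): 0 ≤ 1 ✓
(iv): 0 ≥ 0 ✓
(v): 0 ≤ 8 ✓
(vi): 0 ≤ 20 ✓
(vii): 0 ≤ 1 ✓

feasible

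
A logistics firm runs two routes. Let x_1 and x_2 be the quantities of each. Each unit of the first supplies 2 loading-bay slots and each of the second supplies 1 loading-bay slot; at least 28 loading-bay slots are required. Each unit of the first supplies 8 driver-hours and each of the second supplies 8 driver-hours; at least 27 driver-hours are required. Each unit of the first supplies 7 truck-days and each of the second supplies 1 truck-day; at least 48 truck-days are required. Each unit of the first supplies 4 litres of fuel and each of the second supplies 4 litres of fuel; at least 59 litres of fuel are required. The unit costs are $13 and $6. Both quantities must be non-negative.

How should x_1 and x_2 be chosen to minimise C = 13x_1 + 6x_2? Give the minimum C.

x_1 = 4, x_2 = 20, minimum C = 172

Vertices and C = 13x_1 + 6x_2:
  (0, 48) → C = 288
  (59/4, 0) → C = 767/4
  (4, 20) → C = 172
  (53/4, 3/2) → C = 725/4
The feasible region is unbounded (it extends along (0, 1), (1, 0)), but C strictly increases along every unbounded feasible direction, so there is no improving ray and the minimum is attained at a vertex.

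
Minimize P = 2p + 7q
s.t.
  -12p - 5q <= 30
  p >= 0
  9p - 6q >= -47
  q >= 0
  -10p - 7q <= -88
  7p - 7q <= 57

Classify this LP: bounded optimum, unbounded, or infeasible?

Feasible corners and P = 2p + 7q:
  (199/123, 1262/123) → P = 9232/123
  (145/17, 46/119) → P = 336/17
The feasible region has finitely many vertices and no improving ray; the minimum is 336/17 at (145/17, 46/119).

bounded optimum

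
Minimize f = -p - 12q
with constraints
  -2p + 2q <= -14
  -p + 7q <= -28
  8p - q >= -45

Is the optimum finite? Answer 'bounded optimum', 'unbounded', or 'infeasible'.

From the feasible point (7/2, -7/2), moving in the direction (7, 1) keeps every constraint satisfied while f decreases without bound.

unbounded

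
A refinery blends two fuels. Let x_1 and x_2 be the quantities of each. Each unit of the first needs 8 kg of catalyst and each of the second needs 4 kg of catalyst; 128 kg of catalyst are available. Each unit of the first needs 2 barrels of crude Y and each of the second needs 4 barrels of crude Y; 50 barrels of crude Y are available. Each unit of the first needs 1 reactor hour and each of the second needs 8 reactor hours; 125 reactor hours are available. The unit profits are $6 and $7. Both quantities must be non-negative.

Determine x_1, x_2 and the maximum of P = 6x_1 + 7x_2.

Corner points and P = 6x_1 + 7x_2:
  (0, 0) → P = 0
  (0, 25/2) → P = 175/2
  (16, 0) → P = 96
  (13, 6) → P = 120

At the optimal vertex, 8x_1 + 4x_2 = 128 and 2x_1 + 4x_2 = 50.
Solving simultaneously gives x_1 = 13, x_2 = 6.

x_1 = 13, x_2 = 6, maximum P = 120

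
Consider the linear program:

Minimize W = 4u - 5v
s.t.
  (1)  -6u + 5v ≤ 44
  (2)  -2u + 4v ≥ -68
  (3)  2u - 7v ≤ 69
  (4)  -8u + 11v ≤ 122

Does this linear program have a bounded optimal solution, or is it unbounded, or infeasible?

bounded optimum

Corner points and W = 4u - 5v:
  (-653/32, -251/16) → W = -51/16
  (63/13, 190/13) → W = -698/13
  (100/3, -1/3) → W = 135
The feasible region has finitely many vertices and no improving ray; the minimum is -698/13 at (63/13, 190/13).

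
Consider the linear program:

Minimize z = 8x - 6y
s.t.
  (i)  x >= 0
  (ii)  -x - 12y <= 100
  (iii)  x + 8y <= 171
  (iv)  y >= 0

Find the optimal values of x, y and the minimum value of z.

Vertices and z = 8x - 6y:
  (0, 171/8) → z = -513/4
  (0, 0) → z = 0
  (171, 0) → z = 1368

At the optimal vertex, x = 0 and x + 8y = 171.
Solving simultaneously gives x = 0, y = 171/8.

x = 0, y = 171/8, minimum z = -513/4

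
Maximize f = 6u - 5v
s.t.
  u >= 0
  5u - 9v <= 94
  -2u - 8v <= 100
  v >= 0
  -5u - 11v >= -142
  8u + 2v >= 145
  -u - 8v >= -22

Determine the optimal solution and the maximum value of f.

u = 950/49, v = 16/49, maximum f = 5620/49

Vertices and f = 6u - 5v:
  (94/5, 0) → f = 564/5
  (950/49, 16/49) → f = 5620/49
  (145/8, 0) → f = 435/4
  (18, 1/2) → f = 211/2

The optimum lies where 5u - 9v = 94 and -u - 8v = -22.
Solving simultaneously gives u = 950/49, v = 16/49.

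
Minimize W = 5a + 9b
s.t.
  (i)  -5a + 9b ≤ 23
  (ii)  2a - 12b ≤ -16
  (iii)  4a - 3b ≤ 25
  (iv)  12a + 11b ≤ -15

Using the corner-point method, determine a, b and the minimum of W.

Corner points and W = 5a + 9b:
  (-22/7, 17/21) → W = -59/7
  (-388/163, 201/163) → W = -131/163
  (-178/83, 81/83) → W = -161/83

At the optimal vertex, -5a + 9b = 23 and 2a - 12b = -16.
Solving simultaneously gives a = -22/7, b = 17/21.

a = -22/7, b = 17/21, minimum W = -59/7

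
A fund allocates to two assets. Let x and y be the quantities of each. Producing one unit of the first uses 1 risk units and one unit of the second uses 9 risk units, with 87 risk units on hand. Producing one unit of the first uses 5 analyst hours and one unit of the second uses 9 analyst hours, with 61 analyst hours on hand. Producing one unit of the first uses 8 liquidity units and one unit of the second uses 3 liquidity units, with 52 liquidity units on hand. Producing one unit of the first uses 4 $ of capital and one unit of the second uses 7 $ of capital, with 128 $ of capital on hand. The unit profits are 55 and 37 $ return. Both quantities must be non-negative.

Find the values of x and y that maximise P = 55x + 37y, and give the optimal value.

x = 5, y = 4, maximum P = 423

Feasible corners and P = 55x + 37y:
  (0, 0) → P = 0
  (0, 61/9) → P = 2257/9
  (13/2, 0) → P = 715/2
  (5, 4) → P = 423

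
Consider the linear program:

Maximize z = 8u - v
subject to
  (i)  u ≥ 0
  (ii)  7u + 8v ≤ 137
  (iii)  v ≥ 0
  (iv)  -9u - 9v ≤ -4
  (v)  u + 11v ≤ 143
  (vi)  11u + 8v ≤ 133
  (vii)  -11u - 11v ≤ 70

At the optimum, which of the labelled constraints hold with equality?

(iii) and (vi)

Vertices and z = 8u - v:
  (0, 4/9) → z = -4/9
  (0, 13) → z = -13
  (4/9, 0) → z = 32/9
  (133/11, 0) → z = 1064/11
  (319/113, 1440/113) → z = 1112/113

The maximum is at (133/11, 0). Substituting into each constraint, equality holds for (iii) and (vi); the remaining constraints have slack.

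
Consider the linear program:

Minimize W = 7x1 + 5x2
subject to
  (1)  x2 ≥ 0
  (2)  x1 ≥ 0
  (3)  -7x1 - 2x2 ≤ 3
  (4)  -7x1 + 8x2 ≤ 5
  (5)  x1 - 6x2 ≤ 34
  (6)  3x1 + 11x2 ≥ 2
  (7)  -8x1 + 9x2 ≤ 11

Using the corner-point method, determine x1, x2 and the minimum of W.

x1 = 0, x2 = 2/11, minimum W = 10/11

Extreme points and W = 7x1 + 5x2:
  (34, 0) → W = 238
  (2/3, 0) → W = 14/3
  (0, 5/8) → W = 25/8
  (0, 2/11) → W = 10/11
The feasible region is unbounded (it extends along (8, 7), (6, 1)), but W strictly increases along every unbounded feasible direction, so there is no improving ray and the minimum is attained at a vertex.

The binding constraints are x1 = 0 and 3x1 + 11x2 = 2.
Solving simultaneously gives x1 = 0, x2 = 2/11.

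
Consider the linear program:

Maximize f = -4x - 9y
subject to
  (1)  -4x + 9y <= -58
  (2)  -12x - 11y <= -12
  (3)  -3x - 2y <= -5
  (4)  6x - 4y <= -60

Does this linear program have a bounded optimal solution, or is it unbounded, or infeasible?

The boundaries -4x + 9y = -58 and -12x - 11y = -12 meet at (373/76, -81/19), but that point violates 6x - 4y ≤ -60. Every candidate vertex is excluded by some other constraint, so the feasible region is empty.

infeasible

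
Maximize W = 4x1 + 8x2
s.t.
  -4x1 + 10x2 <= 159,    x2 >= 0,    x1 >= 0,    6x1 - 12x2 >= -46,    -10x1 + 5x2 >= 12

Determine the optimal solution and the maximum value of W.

x1 = 43/45, x2 = 194/45, maximum W = 1724/45

Extreme points and W = 4x1 + 8x2:
  (0, 23/6) → W = 92/3
  (0, 12/5) → W = 96/5
  (43/45, 194/45) → W = 1724/45

At the optimal vertex, 6x1 - 12x2 = -46 and -10x1 + 5x2 = 12.
Solving simultaneously gives x1 = 43/45, x2 = 194/45.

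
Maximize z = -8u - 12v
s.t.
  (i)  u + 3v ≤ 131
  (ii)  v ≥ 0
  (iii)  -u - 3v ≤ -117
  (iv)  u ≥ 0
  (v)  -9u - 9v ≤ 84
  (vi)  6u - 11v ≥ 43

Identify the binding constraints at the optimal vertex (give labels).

(iii) and (vi)

Vertices and z = -8u - 12v:
  (131, 0) → z = -1048
  (1570/29, 743/29) → z = -21476/29
  (117, 0) → z = -936
  (1416/29, 659/29) → z = -19236/29

The maximum is at (1416/29, 659/29). Substituting into each constraint, equality holds for (iii) and (vi); the remaining constraints have slack.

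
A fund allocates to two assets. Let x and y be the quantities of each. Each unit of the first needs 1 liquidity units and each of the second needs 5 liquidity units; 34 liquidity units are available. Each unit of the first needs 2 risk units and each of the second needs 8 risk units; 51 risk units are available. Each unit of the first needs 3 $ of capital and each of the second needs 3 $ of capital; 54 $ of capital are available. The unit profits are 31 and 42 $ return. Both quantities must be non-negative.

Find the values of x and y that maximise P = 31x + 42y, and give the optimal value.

x = 31/2, y = 5/2, maximum P = 1171/2

Vertices and P = 31x + 42y:
  (0, 0) → P = 0
  (0, 51/8) → P = 1071/4
  (18, 0) → P = 558
  (31/2, 5/2) → P = 1171/2

The binding constraints are 2x + 8y = 51 and 3x + 3y = 54.
Solving simultaneously gives x = 31/2, y = 5/2.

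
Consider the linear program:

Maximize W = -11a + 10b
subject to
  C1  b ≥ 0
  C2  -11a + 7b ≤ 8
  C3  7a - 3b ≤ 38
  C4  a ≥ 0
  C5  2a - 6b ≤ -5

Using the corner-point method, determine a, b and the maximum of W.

a = 145/8, b = 237/8, maximum W = 775/8

The optimum lies where -11a + 7b = 8 and 7a - 3b = 38.
Solving simultaneously gives a = 145/8, b = 237/8.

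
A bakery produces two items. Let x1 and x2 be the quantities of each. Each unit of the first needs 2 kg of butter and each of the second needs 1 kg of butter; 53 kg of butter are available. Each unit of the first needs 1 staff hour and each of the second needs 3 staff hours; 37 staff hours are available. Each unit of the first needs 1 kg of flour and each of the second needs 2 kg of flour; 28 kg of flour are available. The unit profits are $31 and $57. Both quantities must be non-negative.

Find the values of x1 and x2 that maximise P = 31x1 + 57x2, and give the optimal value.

Corner points and P = 31x1 + 57x2:
  (0, 0) → P = 0
  (0, 37/3) → P = 703
  (53/2, 0) → P = 1643/2
  (26, 1) → P = 863
  (10, 9) → P = 823

The binding constraints are 2x1 + x2 = 53 and x1 + 2x2 = 28.
Solving simultaneously gives x1 = 26, x2 = 1.

x1 = 26, x2 = 1, maximum P = 863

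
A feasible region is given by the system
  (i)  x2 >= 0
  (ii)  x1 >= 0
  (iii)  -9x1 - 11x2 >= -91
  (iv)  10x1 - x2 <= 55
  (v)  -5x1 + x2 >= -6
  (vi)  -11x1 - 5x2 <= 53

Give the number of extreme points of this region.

4

The feasible vertices (each the meet of two boundaries and inside every other half-plane) are:
  (0, 0)
  (6/5, 0)
  (0, 91/11)
  (157/64, 401/64)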